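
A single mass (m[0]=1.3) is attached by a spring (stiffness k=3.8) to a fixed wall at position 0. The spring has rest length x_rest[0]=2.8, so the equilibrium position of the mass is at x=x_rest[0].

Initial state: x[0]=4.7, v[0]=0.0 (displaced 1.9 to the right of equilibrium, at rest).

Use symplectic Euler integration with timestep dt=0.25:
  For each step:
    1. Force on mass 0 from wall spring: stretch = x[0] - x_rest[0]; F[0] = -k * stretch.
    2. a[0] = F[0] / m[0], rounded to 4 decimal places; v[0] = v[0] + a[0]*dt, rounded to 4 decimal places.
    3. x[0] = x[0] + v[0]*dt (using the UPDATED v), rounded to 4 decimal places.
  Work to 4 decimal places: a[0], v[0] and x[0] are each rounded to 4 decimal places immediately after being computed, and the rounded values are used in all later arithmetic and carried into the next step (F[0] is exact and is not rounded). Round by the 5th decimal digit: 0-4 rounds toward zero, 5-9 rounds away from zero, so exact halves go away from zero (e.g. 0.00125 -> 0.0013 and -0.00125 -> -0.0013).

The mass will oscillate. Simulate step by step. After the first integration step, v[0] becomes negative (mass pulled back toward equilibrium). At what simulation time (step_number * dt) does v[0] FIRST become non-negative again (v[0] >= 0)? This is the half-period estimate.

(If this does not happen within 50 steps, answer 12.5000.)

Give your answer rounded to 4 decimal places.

Answer: 2.0000

Derivation:
Step 0: x=[4.7000] v=[0.0000]
Step 1: x=[4.3529] v=[-1.3885]
Step 2: x=[3.7221] v=[-2.5233]
Step 3: x=[2.9228] v=[-3.1972]
Step 4: x=[2.1011] v=[-3.2870]
Step 5: x=[1.4070] v=[-2.7763]
Step 6: x=[0.9674] v=[-1.7584]
Step 7: x=[0.8626] v=[-0.4192]
Step 8: x=[1.1118] v=[0.9966]
First v>=0 after going negative at step 8, time=2.0000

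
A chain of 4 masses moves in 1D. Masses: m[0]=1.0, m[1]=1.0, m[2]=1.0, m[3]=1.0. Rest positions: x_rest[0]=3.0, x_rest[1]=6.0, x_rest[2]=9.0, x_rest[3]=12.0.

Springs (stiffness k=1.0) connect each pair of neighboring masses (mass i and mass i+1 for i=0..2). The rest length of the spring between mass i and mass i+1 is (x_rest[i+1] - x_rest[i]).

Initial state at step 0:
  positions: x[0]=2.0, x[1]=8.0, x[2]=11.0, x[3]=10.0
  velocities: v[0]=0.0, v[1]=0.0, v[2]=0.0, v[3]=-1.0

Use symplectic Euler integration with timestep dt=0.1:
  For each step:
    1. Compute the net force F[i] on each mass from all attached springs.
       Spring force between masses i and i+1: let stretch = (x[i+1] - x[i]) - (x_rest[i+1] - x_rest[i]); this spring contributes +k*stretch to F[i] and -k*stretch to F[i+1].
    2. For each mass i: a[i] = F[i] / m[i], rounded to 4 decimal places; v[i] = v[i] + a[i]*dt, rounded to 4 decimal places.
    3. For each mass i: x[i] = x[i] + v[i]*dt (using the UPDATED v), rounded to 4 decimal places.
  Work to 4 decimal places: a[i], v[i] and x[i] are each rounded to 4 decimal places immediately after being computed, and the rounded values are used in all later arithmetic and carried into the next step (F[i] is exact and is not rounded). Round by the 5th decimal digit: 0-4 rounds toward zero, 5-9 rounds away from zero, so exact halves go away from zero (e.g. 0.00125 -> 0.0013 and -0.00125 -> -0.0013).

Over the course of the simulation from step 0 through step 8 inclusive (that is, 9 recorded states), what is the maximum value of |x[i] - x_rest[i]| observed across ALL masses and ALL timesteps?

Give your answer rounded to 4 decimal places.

Answer: 2.0798

Derivation:
Step 0: x=[2.0000 8.0000 11.0000 10.0000] v=[0.0000 0.0000 0.0000 -1.0000]
Step 1: x=[2.0300 7.9700 10.9600 9.9400] v=[0.3000 -0.3000 -0.4000 -0.6000]
Step 2: x=[2.0894 7.9105 10.8799 9.9202] v=[0.5940 -0.5950 -0.8010 -0.1980]
Step 3: x=[2.1770 7.8225 10.7605 9.9400] v=[0.8761 -0.8802 -1.1939 0.1980]
Step 4: x=[2.2911 7.7074 10.6035 9.9980] v=[1.1407 -1.1510 -1.5698 0.5801]
Step 5: x=[2.4293 7.5671 10.4115 10.0921] v=[1.3823 -1.4030 -1.9200 0.9407]
Step 6: x=[2.5889 7.4039 10.1879 10.2194] v=[1.5961 -1.6323 -2.2364 1.2726]
Step 7: x=[2.7667 7.2204 9.9367 10.3764] v=[1.7776 -1.8354 -2.5117 1.5695]
Step 8: x=[2.9590 7.0195 9.6628 10.5590] v=[1.9230 -2.0091 -2.7394 1.8255]
Max displacement = 2.0798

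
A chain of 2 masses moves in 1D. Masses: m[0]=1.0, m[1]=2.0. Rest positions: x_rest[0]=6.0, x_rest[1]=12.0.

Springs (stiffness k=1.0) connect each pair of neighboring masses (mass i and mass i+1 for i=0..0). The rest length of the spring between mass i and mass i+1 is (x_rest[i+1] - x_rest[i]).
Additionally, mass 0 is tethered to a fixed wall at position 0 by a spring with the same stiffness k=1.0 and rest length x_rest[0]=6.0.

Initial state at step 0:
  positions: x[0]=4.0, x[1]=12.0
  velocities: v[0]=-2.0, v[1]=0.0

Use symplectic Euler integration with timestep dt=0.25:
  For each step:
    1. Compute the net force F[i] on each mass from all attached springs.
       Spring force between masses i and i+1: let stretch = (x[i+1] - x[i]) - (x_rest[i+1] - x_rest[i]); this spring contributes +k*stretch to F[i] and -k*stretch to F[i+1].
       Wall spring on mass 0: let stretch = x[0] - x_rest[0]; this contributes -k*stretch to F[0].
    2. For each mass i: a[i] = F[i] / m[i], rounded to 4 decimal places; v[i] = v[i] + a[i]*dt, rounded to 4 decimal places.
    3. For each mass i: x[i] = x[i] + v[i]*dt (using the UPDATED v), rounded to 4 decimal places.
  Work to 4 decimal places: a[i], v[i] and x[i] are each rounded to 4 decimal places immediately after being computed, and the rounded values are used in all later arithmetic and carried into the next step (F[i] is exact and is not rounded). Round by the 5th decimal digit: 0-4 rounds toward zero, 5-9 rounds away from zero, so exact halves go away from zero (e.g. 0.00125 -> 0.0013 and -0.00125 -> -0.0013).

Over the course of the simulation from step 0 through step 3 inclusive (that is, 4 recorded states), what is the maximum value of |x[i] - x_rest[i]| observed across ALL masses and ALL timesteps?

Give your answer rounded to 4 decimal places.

Step 0: x=[4.0000 12.0000] v=[-2.0000 0.0000]
Step 1: x=[3.7500 11.9375] v=[-1.0000 -0.2500]
Step 2: x=[3.7774 11.8066] v=[0.1094 -0.5235]
Step 3: x=[4.0705 11.6123] v=[1.1724 -0.7772]
Max displacement = 2.2500

Answer: 2.2500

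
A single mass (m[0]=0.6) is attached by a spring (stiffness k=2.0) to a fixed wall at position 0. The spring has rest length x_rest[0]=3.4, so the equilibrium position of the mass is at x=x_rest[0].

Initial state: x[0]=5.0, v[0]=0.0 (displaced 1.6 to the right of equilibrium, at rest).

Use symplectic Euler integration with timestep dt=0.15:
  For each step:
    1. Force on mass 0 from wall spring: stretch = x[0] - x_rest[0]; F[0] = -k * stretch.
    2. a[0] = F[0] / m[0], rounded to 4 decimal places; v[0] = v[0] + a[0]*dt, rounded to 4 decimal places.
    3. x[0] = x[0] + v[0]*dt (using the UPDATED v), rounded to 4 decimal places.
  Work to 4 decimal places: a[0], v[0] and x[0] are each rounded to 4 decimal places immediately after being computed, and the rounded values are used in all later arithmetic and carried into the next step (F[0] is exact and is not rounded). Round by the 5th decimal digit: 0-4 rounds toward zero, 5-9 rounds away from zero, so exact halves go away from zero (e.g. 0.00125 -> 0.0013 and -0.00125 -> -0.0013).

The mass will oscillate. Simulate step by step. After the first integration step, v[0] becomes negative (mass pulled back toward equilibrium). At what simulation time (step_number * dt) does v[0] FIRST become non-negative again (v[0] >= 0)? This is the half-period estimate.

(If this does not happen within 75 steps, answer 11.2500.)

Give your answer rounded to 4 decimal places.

Step 0: x=[5.0000] v=[0.0000]
Step 1: x=[4.8800] v=[-0.8000]
Step 2: x=[4.6490] v=[-1.5400]
Step 3: x=[4.3243] v=[-2.1645]
Step 4: x=[3.9303] v=[-2.6267]
Step 5: x=[3.4965] v=[-2.8919]
Step 6: x=[3.0555] v=[-2.9402]
Step 7: x=[2.6403] v=[-2.7680]
Step 8: x=[2.2821] v=[-2.3882]
Step 9: x=[2.0077] v=[-1.8293]
Step 10: x=[1.8377] v=[-1.1332]
Step 11: x=[1.7849] v=[-0.3520]
Step 12: x=[1.8532] v=[0.4556]
First v>=0 after going negative at step 12, time=1.8000

Answer: 1.8000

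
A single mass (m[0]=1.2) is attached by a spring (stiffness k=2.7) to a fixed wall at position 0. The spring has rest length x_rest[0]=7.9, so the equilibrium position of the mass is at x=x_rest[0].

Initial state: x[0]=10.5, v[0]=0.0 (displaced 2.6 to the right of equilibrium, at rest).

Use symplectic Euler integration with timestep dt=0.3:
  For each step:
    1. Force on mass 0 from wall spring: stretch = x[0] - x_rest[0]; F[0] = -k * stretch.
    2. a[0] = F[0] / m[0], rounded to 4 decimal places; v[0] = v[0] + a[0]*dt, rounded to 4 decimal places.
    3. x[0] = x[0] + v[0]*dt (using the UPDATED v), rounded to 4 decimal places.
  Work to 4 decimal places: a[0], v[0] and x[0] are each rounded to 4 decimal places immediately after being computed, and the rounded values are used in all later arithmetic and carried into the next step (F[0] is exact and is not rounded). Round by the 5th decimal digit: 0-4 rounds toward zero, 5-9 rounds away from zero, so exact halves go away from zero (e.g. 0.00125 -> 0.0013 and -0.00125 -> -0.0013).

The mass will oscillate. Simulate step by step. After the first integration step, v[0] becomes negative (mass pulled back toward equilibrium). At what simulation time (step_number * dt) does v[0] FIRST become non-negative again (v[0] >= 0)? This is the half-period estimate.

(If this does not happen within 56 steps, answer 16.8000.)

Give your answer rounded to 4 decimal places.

Answer: 2.1000

Derivation:
Step 0: x=[10.5000] v=[0.0000]
Step 1: x=[9.9735] v=[-1.7550]
Step 2: x=[9.0271] v=[-3.1546]
Step 3: x=[7.8525] v=[-3.9154]
Step 4: x=[6.6875] v=[-3.8833]
Step 5: x=[5.7680] v=[-3.0649]
Step 6: x=[5.2803] v=[-1.6258]
Step 7: x=[5.3231] v=[0.1425]
First v>=0 after going negative at step 7, time=2.1000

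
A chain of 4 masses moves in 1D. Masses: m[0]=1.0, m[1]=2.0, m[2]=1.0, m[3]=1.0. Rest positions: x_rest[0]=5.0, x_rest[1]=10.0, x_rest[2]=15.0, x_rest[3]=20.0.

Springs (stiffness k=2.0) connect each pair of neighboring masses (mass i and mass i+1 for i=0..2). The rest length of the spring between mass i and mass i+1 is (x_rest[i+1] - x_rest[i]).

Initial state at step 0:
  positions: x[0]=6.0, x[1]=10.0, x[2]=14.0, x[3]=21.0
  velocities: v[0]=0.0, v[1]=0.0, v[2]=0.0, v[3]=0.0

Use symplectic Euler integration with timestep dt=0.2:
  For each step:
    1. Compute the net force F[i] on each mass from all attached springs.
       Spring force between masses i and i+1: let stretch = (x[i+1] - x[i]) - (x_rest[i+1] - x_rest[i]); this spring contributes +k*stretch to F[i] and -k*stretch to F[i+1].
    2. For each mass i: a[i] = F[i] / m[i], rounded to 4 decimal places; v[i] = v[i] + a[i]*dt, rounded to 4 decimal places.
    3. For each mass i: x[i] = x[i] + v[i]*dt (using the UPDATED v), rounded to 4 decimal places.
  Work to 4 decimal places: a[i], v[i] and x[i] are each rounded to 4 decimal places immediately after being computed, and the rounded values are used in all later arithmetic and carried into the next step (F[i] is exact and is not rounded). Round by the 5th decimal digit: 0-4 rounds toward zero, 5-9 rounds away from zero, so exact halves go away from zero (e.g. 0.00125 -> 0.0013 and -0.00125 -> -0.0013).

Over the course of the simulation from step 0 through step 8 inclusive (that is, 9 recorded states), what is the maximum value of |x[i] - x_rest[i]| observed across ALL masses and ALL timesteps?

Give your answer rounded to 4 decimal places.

Step 0: x=[6.0000 10.0000 14.0000 21.0000] v=[0.0000 0.0000 0.0000 0.0000]
Step 1: x=[5.9200 10.0000 14.2400 20.8400] v=[-0.4000 0.0000 1.2000 -0.8000]
Step 2: x=[5.7664 10.0064 14.6688 20.5520] v=[-0.7680 0.0320 2.1440 -1.4400]
Step 3: x=[5.5520 10.0297 15.1953 20.1933] v=[-1.0720 0.1165 2.6323 -1.7933]
Step 4: x=[5.2958 10.0805 15.7084 19.8348] v=[-1.2809 0.2541 2.5653 -1.7925]
Step 5: x=[5.0224 10.1650 16.1013 19.5462] v=[-1.3670 0.4227 1.9647 -1.4431]
Step 6: x=[4.7604 10.2813 16.2949 19.3820] v=[-1.3100 0.5814 0.9681 -0.8211]
Step 7: x=[4.5401 10.4173 16.2544 19.3708] v=[-1.1016 0.6799 -0.2025 -0.0559]
Step 8: x=[4.3900 10.5517 15.9962 19.5103] v=[-0.7507 0.6719 -1.2908 0.6975]
Max displacement = 1.2949

Answer: 1.2949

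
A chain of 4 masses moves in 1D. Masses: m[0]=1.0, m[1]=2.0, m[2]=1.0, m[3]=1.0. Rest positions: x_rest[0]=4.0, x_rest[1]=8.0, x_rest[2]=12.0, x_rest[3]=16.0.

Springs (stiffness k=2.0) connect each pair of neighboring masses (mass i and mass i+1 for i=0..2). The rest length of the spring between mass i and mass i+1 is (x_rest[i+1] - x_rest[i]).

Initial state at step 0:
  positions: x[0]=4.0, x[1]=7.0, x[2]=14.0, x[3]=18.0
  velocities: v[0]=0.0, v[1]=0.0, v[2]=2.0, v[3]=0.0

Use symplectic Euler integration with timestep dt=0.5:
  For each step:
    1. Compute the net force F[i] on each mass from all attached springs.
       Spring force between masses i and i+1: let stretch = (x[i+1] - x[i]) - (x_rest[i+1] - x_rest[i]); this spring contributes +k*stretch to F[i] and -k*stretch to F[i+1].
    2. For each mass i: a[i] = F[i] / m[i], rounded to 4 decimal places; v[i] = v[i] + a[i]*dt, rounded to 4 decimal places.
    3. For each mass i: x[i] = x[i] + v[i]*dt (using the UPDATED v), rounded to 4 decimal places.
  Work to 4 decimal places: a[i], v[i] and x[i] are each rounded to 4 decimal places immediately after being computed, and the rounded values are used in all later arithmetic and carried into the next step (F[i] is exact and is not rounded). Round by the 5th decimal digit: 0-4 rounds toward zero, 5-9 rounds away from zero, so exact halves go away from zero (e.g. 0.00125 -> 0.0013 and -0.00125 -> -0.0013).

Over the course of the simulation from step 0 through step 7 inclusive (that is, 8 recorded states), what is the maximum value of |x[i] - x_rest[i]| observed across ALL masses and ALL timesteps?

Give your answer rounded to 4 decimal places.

Step 0: x=[4.0000 7.0000 14.0000 18.0000] v=[0.0000 0.0000 2.0000 0.0000]
Step 1: x=[3.5000 8.0000 13.5000 18.0000] v=[-1.0000 2.0000 -1.0000 0.0000]
Step 2: x=[3.2500 9.2500 12.5000 17.7500] v=[-0.5000 2.5000 -2.0000 -0.5000]
Step 3: x=[4.0000 9.8125 12.5000 16.8750] v=[1.5000 1.1250 0.0000 -1.7500]
Step 4: x=[5.6563 9.5938 13.3438 15.8125] v=[3.3125 -0.4375 1.6875 -2.1250]
Step 5: x=[7.2813 9.3282 13.5469 15.5157] v=[3.2500 -0.5313 0.4062 -0.5937]
Step 6: x=[7.9298 9.6055 12.6251 16.2345] v=[1.2969 0.5546 -1.8437 1.4375]
Step 7: x=[7.4161 10.2188 11.9982 17.1486] v=[-1.0274 1.2266 -1.2539 1.8281]
Max displacement = 3.9298

Answer: 3.9298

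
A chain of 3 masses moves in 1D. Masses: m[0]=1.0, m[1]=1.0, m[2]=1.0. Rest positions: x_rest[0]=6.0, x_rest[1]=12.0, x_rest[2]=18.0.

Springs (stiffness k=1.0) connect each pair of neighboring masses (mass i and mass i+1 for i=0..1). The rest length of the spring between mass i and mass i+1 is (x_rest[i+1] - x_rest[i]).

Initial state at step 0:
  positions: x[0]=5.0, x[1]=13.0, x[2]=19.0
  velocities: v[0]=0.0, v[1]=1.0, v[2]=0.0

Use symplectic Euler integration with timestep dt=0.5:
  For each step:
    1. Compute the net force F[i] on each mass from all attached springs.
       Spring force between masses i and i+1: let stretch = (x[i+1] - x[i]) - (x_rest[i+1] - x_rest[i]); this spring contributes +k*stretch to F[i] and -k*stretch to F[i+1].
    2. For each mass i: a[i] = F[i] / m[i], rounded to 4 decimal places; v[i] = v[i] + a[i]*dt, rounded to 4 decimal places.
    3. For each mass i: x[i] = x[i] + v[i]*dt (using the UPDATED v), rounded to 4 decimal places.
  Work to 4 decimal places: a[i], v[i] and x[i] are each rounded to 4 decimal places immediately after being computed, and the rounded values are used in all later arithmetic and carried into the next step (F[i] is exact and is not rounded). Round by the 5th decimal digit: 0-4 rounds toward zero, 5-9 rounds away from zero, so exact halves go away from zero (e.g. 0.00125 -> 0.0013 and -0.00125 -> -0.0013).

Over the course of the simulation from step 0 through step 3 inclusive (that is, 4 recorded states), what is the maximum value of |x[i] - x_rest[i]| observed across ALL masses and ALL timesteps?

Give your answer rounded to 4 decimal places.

Answer: 1.3125

Derivation:
Step 0: x=[5.0000 13.0000 19.0000] v=[0.0000 1.0000 0.0000]
Step 1: x=[5.5000 13.0000 19.0000] v=[1.0000 0.0000 0.0000]
Step 2: x=[6.3750 12.6250 19.0000] v=[1.7500 -0.7500 0.0000]
Step 3: x=[7.3125 12.2813 18.9063] v=[1.8750 -0.6875 -0.1875]
Max displacement = 1.3125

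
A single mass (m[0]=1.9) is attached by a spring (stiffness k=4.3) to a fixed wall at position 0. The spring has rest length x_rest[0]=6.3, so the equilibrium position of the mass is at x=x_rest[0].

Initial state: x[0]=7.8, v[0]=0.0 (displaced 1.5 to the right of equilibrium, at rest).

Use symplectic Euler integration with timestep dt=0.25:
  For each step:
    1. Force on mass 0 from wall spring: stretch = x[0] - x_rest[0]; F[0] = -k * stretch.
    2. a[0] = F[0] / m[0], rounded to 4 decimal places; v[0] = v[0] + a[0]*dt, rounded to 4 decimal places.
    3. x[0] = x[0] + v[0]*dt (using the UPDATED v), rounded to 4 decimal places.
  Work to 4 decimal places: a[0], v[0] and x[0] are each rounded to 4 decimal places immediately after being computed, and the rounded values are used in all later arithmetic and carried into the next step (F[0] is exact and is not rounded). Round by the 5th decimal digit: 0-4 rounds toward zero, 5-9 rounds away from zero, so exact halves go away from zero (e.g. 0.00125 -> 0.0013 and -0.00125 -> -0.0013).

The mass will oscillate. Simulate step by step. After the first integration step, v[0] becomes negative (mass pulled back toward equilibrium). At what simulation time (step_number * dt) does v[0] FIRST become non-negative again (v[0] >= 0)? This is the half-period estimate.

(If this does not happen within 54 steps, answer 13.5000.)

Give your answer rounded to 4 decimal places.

Answer: 2.2500

Derivation:
Step 0: x=[7.8000] v=[0.0000]
Step 1: x=[7.5878] v=[-0.8487]
Step 2: x=[7.1935] v=[-1.5773]
Step 3: x=[6.6728] v=[-2.0828]
Step 4: x=[6.0994] v=[-2.2937]
Step 5: x=[5.5544] v=[-2.1802]
Step 6: x=[5.1148] v=[-1.7584]
Step 7: x=[4.8429] v=[-1.0878]
Step 8: x=[4.7771] v=[-0.2634]
Step 9: x=[4.9267] v=[0.5983]
First v>=0 after going negative at step 9, time=2.2500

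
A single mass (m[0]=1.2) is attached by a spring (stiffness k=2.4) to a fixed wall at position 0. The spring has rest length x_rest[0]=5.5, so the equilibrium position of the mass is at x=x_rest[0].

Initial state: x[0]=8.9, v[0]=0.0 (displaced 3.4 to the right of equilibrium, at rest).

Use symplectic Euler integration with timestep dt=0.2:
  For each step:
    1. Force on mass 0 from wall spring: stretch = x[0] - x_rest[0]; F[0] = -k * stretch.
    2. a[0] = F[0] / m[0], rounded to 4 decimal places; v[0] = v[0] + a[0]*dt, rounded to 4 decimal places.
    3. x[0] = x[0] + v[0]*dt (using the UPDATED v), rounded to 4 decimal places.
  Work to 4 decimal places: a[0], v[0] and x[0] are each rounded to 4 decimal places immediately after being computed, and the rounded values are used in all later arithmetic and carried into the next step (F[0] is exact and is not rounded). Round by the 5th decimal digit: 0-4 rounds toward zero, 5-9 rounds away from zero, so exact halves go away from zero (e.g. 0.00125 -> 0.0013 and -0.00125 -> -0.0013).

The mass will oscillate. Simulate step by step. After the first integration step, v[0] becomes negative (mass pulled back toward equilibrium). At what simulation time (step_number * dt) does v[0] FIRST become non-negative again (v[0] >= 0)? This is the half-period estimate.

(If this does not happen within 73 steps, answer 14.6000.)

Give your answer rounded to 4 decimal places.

Step 0: x=[8.9000] v=[0.0000]
Step 1: x=[8.6280] v=[-1.3600]
Step 2: x=[8.1058] v=[-2.6112]
Step 3: x=[7.3751] v=[-3.6535]
Step 4: x=[6.4944] v=[-4.4035]
Step 5: x=[5.5341] v=[-4.8013]
Step 6: x=[4.5711] v=[-4.8149]
Step 7: x=[3.6824] v=[-4.4433]
Step 8: x=[2.9391] v=[-3.7163]
Step 9: x=[2.4007] v=[-2.6919]
Step 10: x=[2.1103] v=[-1.4522]
Step 11: x=[2.0910] v=[-0.0963]
Step 12: x=[2.3445] v=[1.2673]
First v>=0 after going negative at step 12, time=2.4000

Answer: 2.4000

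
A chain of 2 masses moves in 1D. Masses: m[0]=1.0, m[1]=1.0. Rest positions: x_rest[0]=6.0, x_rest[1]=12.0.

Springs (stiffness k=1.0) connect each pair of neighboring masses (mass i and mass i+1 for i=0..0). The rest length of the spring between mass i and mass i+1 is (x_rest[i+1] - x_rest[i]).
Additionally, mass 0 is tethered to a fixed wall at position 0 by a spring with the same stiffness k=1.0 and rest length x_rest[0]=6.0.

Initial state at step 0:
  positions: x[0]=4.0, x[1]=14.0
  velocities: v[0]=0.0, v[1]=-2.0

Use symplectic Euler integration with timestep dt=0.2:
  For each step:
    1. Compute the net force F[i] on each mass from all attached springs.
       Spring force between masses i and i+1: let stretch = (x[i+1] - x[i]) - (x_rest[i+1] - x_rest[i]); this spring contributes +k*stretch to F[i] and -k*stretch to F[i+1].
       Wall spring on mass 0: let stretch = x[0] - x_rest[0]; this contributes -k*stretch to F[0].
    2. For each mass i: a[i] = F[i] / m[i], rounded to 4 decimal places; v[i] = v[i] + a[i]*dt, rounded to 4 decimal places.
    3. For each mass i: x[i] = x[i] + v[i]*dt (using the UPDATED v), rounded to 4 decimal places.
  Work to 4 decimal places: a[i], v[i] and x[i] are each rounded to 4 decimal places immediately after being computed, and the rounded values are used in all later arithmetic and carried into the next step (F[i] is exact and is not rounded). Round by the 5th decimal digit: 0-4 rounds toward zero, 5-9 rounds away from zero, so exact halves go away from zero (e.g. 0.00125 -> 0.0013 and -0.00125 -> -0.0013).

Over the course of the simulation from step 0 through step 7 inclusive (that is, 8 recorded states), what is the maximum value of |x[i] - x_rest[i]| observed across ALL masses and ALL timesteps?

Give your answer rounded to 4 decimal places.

Answer: 2.8365

Derivation:
Step 0: x=[4.0000 14.0000] v=[0.0000 -2.0000]
Step 1: x=[4.2400 13.4400] v=[1.2000 -2.8000]
Step 2: x=[4.6784 12.7520] v=[2.1920 -3.4400]
Step 3: x=[5.2526 11.9811] v=[2.8710 -3.8547]
Step 4: x=[5.8858 11.1810] v=[3.1662 -4.0004]
Step 5: x=[6.4954 10.4091] v=[3.0481 -3.8594]
Step 6: x=[7.0018 9.7207] v=[2.5318 -3.4421]
Step 7: x=[7.3368 9.1635] v=[1.6752 -2.7859]
Max displacement = 2.8365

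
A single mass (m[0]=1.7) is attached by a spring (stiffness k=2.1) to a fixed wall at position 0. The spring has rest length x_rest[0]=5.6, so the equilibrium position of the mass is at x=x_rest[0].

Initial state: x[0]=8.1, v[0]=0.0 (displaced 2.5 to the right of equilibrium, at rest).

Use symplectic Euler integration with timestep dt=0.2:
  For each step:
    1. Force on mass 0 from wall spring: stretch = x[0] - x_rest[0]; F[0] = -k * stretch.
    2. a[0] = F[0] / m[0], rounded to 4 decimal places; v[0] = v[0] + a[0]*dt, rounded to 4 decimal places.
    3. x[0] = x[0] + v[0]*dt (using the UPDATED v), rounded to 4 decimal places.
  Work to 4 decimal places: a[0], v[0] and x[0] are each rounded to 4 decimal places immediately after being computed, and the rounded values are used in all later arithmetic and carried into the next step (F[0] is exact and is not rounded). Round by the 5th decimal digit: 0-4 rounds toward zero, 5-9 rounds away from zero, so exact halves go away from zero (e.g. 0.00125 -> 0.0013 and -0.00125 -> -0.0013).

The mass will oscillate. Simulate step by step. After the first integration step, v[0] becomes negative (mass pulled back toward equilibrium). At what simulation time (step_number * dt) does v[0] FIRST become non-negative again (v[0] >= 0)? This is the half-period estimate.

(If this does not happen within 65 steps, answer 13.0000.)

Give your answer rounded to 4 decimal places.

Step 0: x=[8.1000] v=[0.0000]
Step 1: x=[7.9765] v=[-0.6176]
Step 2: x=[7.7356] v=[-1.2047]
Step 3: x=[7.3891] v=[-1.7323]
Step 4: x=[6.9542] v=[-2.1743]
Step 5: x=[6.4524] v=[-2.5089]
Step 6: x=[5.9085] v=[-2.7195]
Step 7: x=[5.3494] v=[-2.7957]
Step 8: x=[4.8026] v=[-2.7338]
Step 9: x=[4.2952] v=[-2.5368]
Step 10: x=[3.8523] v=[-2.2144]
Step 11: x=[3.4958] v=[-1.7826]
Step 12: x=[3.2433] v=[-1.2627]
Step 13: x=[3.1072] v=[-0.6805]
Step 14: x=[3.0943] v=[-0.0646]
Step 15: x=[3.2052] v=[0.5545]
First v>=0 after going negative at step 15, time=3.0000

Answer: 3.0000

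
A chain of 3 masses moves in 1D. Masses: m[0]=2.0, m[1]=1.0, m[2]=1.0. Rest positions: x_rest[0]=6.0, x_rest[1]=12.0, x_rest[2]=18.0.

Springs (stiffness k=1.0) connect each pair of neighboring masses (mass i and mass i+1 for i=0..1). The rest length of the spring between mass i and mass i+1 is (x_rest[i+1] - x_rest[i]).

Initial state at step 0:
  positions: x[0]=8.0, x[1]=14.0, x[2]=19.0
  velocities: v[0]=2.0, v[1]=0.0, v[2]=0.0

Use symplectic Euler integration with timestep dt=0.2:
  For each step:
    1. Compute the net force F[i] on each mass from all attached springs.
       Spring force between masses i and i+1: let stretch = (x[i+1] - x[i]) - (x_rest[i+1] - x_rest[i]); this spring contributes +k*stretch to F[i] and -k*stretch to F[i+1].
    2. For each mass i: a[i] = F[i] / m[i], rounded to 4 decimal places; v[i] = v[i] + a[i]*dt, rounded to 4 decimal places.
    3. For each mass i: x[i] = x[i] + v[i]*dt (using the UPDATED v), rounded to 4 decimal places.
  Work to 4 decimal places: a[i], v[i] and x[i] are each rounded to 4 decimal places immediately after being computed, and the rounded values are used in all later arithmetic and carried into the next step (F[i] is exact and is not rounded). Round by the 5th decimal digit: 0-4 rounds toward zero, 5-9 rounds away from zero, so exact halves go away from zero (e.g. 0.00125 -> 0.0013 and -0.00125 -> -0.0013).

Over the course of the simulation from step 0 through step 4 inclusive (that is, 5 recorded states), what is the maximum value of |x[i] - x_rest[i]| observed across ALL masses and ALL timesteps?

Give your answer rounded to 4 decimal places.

Step 0: x=[8.0000 14.0000 19.0000] v=[2.0000 0.0000 0.0000]
Step 1: x=[8.4000 13.9600 19.0400] v=[2.0000 -0.2000 0.2000]
Step 2: x=[8.7912 13.9008 19.1168] v=[1.9560 -0.2960 0.3840]
Step 3: x=[9.1646 13.8459 19.2250] v=[1.8670 -0.2747 0.5408]
Step 4: x=[9.5116 13.8189 19.3580] v=[1.7351 -0.1351 0.6650]
Max displacement = 3.5116

Answer: 3.5116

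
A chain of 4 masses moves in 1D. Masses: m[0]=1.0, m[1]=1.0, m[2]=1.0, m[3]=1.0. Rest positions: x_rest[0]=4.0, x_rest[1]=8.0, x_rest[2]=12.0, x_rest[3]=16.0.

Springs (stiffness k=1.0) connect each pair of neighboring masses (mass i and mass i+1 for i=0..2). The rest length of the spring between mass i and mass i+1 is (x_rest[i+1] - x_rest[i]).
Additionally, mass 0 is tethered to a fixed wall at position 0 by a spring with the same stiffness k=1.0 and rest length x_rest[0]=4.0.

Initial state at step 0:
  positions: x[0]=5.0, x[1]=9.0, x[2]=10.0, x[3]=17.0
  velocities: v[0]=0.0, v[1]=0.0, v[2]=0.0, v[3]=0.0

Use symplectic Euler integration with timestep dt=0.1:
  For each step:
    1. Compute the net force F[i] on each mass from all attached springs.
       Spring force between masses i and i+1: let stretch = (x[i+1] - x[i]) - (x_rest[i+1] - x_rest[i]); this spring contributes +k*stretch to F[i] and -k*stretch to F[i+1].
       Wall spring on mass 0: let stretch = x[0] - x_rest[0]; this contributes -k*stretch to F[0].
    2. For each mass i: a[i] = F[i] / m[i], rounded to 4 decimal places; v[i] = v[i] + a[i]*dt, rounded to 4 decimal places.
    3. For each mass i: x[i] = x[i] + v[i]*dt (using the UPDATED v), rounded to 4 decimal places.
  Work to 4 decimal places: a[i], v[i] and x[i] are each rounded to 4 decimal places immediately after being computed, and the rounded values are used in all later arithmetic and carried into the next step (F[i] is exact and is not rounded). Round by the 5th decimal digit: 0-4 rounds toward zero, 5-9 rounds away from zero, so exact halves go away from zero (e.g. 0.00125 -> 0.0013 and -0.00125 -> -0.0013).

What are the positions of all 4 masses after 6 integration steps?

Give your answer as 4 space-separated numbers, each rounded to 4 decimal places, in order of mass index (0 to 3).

Answer: 4.7841 8.4438 11.1387 16.4307

Derivation:
Step 0: x=[5.0000 9.0000 10.0000 17.0000] v=[0.0000 0.0000 0.0000 0.0000]
Step 1: x=[4.9900 8.9700 10.0600 16.9700] v=[-0.1000 -0.3000 0.6000 -0.3000]
Step 2: x=[4.9699 8.9111 10.1782 16.9109] v=[-0.2010 -0.5890 1.1820 -0.5910]
Step 3: x=[4.9395 8.8255 10.3511 16.8245] v=[-0.3039 -0.8564 1.7286 -0.8643]
Step 4: x=[4.8986 8.7163 10.5734 16.7133] v=[-0.4093 -1.0924 2.2234 -1.1116]
Step 5: x=[4.8469 8.5875 10.8386 16.5807] v=[-0.5174 -1.2885 2.6517 -1.3256]
Step 6: x=[4.7841 8.4438 11.1387 16.4307] v=[-0.6280 -1.4375 3.0008 -1.4998]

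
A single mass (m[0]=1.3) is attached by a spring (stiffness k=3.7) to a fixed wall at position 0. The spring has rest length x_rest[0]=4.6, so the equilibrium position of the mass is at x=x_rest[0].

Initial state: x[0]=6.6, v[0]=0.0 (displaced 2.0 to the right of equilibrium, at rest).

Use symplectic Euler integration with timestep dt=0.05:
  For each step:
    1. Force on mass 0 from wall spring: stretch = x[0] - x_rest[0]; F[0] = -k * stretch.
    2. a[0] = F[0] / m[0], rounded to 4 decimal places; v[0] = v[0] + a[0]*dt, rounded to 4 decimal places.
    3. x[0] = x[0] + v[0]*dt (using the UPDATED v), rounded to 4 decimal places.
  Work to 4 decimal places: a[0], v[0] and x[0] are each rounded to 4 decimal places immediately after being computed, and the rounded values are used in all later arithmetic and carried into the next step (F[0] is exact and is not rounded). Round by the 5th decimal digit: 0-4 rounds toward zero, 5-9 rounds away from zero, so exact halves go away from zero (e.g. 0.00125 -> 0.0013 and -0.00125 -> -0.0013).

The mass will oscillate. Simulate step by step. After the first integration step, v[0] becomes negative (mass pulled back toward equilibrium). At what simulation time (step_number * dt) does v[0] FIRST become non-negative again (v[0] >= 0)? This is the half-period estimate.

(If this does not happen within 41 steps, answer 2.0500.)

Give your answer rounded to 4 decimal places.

Step 0: x=[6.6000] v=[0.0000]
Step 1: x=[6.5858] v=[-0.2846]
Step 2: x=[6.5574] v=[-0.5672]
Step 3: x=[6.5151] v=[-0.8458]
Step 4: x=[6.4592] v=[-1.1183]
Step 5: x=[6.3901] v=[-1.3829]
Step 6: x=[6.3082] v=[-1.6376]
Step 7: x=[6.2142] v=[-1.8807]
Step 8: x=[6.1087] v=[-2.1104]
Step 9: x=[5.9924] v=[-2.3251]
Step 10: x=[5.8662] v=[-2.5233]
Step 11: x=[5.7310] v=[-2.7035]
Step 12: x=[5.5878] v=[-2.8645]
Step 13: x=[5.4375] v=[-3.0051]
Step 14: x=[5.2813] v=[-3.1243]
Step 15: x=[5.1202] v=[-3.2213]
Step 16: x=[4.9554] v=[-3.2953]
Step 17: x=[4.7881] v=[-3.3459]
Step 18: x=[4.6195] v=[-3.3727]
Step 19: x=[4.4507] v=[-3.3755]
Step 20: x=[4.2830] v=[-3.3543]
Step 21: x=[4.1175] v=[-3.3092]
Step 22: x=[3.9555] v=[-3.2405]
Step 23: x=[3.7981] v=[-3.1488]
Step 24: x=[3.6464] v=[-3.0347]
Step 25: x=[3.5015] v=[-2.8990]
Step 26: x=[3.3644] v=[-2.7427]
Step 27: x=[3.2361] v=[-2.5669]
Step 28: x=[3.1175] v=[-2.3728]
Step 29: x=[3.0094] v=[-2.1618]
Step 30: x=[2.9126] v=[-1.9354]
Step 31: x=[2.8278] v=[-1.6953]
Step 32: x=[2.7556] v=[-1.4431]
Step 33: x=[2.6966] v=[-1.1806]
Step 34: x=[2.6511] v=[-0.9097]
Step 35: x=[2.6195] v=[-0.6324]
Step 36: x=[2.6020] v=[-0.3506]
Step 37: x=[2.5987] v=[-0.0663]
Step 38: x=[2.6096] v=[0.2185]
First v>=0 after going negative at step 38, time=1.9000

Answer: 1.9000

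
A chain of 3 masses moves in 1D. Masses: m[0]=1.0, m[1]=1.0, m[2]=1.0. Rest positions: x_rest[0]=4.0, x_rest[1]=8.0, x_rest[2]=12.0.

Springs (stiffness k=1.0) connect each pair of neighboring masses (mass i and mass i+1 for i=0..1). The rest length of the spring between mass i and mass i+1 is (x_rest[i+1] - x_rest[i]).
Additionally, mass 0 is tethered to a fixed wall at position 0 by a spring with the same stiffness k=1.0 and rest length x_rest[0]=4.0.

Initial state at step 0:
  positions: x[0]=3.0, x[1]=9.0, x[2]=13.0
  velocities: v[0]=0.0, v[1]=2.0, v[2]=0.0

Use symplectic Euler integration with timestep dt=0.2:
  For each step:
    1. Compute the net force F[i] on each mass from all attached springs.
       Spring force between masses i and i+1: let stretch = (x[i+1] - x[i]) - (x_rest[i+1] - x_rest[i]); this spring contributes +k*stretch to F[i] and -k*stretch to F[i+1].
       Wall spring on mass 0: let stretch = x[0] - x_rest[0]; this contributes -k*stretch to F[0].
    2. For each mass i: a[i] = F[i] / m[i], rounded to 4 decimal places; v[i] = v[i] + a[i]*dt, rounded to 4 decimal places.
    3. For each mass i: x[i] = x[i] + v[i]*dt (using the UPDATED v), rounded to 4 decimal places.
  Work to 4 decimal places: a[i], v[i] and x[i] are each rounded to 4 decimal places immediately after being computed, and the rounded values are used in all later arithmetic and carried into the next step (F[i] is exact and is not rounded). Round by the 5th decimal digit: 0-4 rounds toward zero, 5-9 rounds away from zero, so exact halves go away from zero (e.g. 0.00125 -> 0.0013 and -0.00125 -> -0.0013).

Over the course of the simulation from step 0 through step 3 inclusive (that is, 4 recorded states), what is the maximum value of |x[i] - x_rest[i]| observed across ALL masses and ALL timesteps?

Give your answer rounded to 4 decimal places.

Answer: 1.6503

Derivation:
Step 0: x=[3.0000 9.0000 13.0000] v=[0.0000 2.0000 0.0000]
Step 1: x=[3.1200 9.3200 13.0000] v=[0.6000 1.6000 0.0000]
Step 2: x=[3.3632 9.5392 13.0128] v=[1.2160 1.0960 0.0640]
Step 3: x=[3.7189 9.6503 13.0467] v=[1.7786 0.5555 0.1693]
Max displacement = 1.6503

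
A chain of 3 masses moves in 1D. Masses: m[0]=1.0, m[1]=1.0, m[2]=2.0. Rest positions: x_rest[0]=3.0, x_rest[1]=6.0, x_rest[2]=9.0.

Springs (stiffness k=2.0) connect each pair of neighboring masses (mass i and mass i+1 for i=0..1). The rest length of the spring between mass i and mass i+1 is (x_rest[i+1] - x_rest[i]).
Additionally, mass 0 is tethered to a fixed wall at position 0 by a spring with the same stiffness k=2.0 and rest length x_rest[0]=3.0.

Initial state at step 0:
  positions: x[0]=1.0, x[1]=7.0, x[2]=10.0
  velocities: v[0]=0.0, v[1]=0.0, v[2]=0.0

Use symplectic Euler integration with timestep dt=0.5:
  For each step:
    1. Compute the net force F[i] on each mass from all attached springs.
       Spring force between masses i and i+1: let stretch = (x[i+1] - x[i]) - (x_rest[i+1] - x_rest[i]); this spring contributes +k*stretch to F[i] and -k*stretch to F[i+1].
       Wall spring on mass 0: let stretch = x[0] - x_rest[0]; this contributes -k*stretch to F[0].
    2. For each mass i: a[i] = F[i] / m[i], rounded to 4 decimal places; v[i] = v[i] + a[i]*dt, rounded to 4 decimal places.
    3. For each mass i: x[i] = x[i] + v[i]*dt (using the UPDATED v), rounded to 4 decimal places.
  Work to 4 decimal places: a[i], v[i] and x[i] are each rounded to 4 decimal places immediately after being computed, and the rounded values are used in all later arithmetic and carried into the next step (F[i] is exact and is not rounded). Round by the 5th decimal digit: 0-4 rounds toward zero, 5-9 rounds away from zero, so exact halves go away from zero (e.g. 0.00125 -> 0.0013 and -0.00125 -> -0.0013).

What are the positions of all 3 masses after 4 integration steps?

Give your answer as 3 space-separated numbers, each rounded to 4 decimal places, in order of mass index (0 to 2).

Answer: 2.7188 8.5782 8.5079

Derivation:
Step 0: x=[1.0000 7.0000 10.0000] v=[0.0000 0.0000 0.0000]
Step 1: x=[3.5000 5.5000 10.0000] v=[5.0000 -3.0000 0.0000]
Step 2: x=[5.2500 5.2500 9.6250] v=[3.5000 -0.5000 -0.7500]
Step 3: x=[4.3750 7.1875 8.9063] v=[-1.7500 3.8750 -1.4375]
Step 4: x=[2.7188 8.5782 8.5079] v=[-3.3125 2.7813 -0.7969]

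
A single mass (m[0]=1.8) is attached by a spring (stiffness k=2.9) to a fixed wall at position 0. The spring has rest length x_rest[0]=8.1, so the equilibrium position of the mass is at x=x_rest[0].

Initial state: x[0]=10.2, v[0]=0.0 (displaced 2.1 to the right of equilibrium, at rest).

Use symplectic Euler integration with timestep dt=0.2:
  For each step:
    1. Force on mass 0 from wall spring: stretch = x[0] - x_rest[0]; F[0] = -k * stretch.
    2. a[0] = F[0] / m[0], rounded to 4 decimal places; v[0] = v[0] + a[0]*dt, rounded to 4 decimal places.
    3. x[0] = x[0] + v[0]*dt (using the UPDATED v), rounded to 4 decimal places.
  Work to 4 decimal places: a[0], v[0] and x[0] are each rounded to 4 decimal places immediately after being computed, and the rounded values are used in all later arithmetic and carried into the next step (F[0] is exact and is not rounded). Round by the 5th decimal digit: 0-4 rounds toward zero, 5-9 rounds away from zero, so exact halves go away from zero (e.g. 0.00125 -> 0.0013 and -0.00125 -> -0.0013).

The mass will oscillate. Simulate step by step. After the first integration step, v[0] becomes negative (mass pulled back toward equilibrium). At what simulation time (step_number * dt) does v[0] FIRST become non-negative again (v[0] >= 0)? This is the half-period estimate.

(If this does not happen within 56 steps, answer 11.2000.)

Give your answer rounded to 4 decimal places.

Step 0: x=[10.2000] v=[0.0000]
Step 1: x=[10.0647] v=[-0.6767]
Step 2: x=[9.8027] v=[-1.3098]
Step 3: x=[9.4310] v=[-1.8584]
Step 4: x=[8.9735] v=[-2.2873]
Step 5: x=[8.4597] v=[-2.5688]
Step 6: x=[7.9228] v=[-2.6847]
Step 7: x=[7.3973] v=[-2.6276]
Step 8: x=[6.9171] v=[-2.4012]
Step 9: x=[6.5131] v=[-2.0200]
Step 10: x=[6.2114] v=[-1.5087]
Step 11: x=[6.0314] v=[-0.9002]
Step 12: x=[5.9847] v=[-0.2337]
Step 13: x=[6.0743] v=[0.4479]
First v>=0 after going negative at step 13, time=2.6000

Answer: 2.6000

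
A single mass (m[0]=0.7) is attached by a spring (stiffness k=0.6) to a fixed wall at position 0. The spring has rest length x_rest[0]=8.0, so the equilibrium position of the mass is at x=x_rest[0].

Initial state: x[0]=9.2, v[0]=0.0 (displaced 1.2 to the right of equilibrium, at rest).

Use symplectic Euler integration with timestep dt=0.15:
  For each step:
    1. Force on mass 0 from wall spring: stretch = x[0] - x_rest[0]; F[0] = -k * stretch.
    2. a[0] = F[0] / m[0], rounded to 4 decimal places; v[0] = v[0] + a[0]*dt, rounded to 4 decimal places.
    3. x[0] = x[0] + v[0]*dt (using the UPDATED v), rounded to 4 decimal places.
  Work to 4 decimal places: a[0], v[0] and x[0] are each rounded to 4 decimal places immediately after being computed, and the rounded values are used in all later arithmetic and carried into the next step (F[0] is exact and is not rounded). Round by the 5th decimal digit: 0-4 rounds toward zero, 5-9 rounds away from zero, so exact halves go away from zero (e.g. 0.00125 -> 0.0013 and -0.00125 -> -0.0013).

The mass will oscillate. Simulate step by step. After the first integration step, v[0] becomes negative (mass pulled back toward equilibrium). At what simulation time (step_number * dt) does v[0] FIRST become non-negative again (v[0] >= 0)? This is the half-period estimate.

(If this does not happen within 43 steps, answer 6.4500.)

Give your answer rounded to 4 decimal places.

Answer: 3.4500

Derivation:
Step 0: x=[9.2000] v=[0.0000]
Step 1: x=[9.1769] v=[-0.1543]
Step 2: x=[9.1311] v=[-0.3056]
Step 3: x=[9.0635] v=[-0.4510]
Step 4: x=[8.9753] v=[-0.5877]
Step 5: x=[8.8683] v=[-0.7131]
Step 6: x=[8.7446] v=[-0.8247]
Step 7: x=[8.6065] v=[-0.9204]
Step 8: x=[8.4567] v=[-0.9984]
Step 9: x=[8.2981] v=[-1.0571]
Step 10: x=[8.1338] v=[-1.0954]
Step 11: x=[7.9669] v=[-1.1126]
Step 12: x=[7.8007] v=[-1.1083]
Step 13: x=[7.6383] v=[-1.0827]
Step 14: x=[7.4829] v=[-1.0362]
Step 15: x=[7.3374] v=[-0.9697]
Step 16: x=[7.2047] v=[-0.8845]
Step 17: x=[7.0874] v=[-0.7822]
Step 18: x=[6.9877] v=[-0.6649]
Step 19: x=[6.9075] v=[-0.5347]
Step 20: x=[6.8484] v=[-0.3942]
Step 21: x=[6.8115] v=[-0.2461]
Step 22: x=[6.7975] v=[-0.0933]
Step 23: x=[6.8067] v=[0.0613]
First v>=0 after going negative at step 23, time=3.4500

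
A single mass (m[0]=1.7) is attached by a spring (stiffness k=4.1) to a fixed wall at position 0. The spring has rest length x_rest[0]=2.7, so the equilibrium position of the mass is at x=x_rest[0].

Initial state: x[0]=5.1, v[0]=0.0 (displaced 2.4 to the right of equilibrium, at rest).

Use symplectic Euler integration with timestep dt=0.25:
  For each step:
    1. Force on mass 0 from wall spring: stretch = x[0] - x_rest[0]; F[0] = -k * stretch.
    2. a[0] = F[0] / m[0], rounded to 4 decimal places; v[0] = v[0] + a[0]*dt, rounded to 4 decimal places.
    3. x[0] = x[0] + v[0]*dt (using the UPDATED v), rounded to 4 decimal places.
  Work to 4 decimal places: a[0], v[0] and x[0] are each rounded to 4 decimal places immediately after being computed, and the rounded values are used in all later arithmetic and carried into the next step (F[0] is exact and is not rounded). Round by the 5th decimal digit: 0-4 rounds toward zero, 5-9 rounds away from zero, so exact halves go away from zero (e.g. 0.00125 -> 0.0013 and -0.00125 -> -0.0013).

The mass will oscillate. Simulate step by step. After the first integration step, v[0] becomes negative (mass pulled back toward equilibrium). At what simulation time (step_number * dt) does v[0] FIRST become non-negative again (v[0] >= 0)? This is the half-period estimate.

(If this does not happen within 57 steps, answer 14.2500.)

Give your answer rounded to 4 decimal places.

Step 0: x=[5.1000] v=[0.0000]
Step 1: x=[4.7382] v=[-1.4471]
Step 2: x=[4.0692] v=[-2.6760]
Step 3: x=[3.1938] v=[-3.5016]
Step 4: x=[2.2440] v=[-3.7993]
Step 5: x=[1.3629] v=[-3.5244]
Step 6: x=[0.6834] v=[-2.7182]
Step 7: x=[0.3078] v=[-1.5023]
Step 8: x=[0.2928] v=[-0.0600]
Step 9: x=[0.6407] v=[1.3914]
First v>=0 after going negative at step 9, time=2.2500

Answer: 2.2500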